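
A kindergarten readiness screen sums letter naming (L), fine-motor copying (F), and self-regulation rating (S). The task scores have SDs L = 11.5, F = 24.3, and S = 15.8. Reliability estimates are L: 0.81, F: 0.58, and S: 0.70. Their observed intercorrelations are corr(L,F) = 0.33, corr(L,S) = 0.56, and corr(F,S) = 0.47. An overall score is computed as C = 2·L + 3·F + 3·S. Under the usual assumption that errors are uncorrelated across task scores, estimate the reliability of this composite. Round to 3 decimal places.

Var(C) = 2²·11.5² + 3²·24.3² + 3²·15.8² + 2·[6·11.5·24.3·0.33 + 6·11.5·15.8·0.56 + 9·24.3·15.8·0.47] = 8090.17 + 5575.78 = 13665.9.
Because errors are independent across components, Cov(Tᵢ,Tⱼ) = Cov(Xᵢ,Xⱼ); the off-diagonal part of the true-score variance is the same as above.
True-score variance = [2²·11.5²·0.81 + 3²·24.3²·0.58 + 3²·15.8²·0.70] + 5575.78 = 5083.58 + 5575.78 = 10659.4.
Reliability = 10659.4 / 13665.9 = 0.780.

0.780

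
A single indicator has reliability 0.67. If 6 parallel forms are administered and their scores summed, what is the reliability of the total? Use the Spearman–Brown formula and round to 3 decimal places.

ρ_k = kρ / (1 + (k−1)ρ) = 6·0.67 / (1 + 5·0.67) = 4.020 / 4.350 = 0.924.

0.924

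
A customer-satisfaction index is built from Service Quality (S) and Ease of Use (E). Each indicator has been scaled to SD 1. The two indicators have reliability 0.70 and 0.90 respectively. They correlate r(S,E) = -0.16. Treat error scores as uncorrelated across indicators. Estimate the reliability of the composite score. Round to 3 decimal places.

Var(S+E) = 2 + 2·[(-0.16)] = 2 − 0.32 = 1.68.
With uncorrelated errors the cross-covariances are all true-score covariance, so they carry over unchanged; only the diagonal terms shrink to ρᵢσᵢ².
True-score variance = [0.70 + 0.90] − 0.32 = 1.6 − 0.32 = 1.28.
Reliability = 1.28 / 1.68 = 0.762.

0.762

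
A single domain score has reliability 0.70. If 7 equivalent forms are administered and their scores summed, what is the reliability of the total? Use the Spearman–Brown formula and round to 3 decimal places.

0.942

ρ_k = kρ / (1 + (k−1)ρ) = 7·0.70 / (1 + 6·0.70) = 4.900 / 5.200 = 0.942.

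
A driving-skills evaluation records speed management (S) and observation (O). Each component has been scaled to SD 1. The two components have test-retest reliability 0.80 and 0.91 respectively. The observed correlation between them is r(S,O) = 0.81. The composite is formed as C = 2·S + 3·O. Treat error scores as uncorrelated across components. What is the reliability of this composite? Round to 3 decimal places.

Var(C) = 2² + 3² + 2·[6·0.81] = 13 + 9.72 = 22.72.
With uncorrelated errors the cross-covariances are all true-score covariance, so they carry over unchanged; only the diagonal terms shrink to ρᵢσᵢ².
True-score variance = [2²·0.80 + 3²·0.91] + 9.72 = 11.39 + 9.72 = 21.11.
Reliability = 21.11 / 22.72 = 0.929.

0.929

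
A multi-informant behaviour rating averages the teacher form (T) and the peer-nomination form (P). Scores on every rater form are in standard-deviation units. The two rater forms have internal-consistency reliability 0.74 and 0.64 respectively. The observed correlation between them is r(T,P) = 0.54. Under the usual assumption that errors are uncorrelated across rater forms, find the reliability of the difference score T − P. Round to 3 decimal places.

0.326

Var(T−P) = 1 + 1 − 2·0.54 = 2 − 1.08 = 0.92.
With uncorrelated errors the cross-covariances are all true-score covariance, so they carry over unchanged; only the diagonal terms shrink to ρᵢσᵢ².
True-score variance = [0.74 + 0.64] − 1.08 = 1.38 − 1.08 = 0.3.
Reliability = 0.3 / 0.92 = 0.326.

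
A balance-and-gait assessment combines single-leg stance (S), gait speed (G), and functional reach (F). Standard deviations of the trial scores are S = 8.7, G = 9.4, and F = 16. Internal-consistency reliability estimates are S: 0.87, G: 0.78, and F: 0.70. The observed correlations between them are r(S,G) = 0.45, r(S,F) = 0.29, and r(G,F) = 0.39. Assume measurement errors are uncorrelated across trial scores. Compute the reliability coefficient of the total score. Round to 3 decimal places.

0.847

Var(S+G+F) = 8.7² + 9.4² + 16² + 2·[8.7·9.4·0.45 + 8.7·16·0.29 + 9.4·16·0.39] = 420.05 + 271.65 = 691.7.
Because errors are independent across components, Cov(Tᵢ,Tⱼ) = Cov(Xᵢ,Xⱼ); the off-diagonal part of the true-score variance is the same as above.
True-score variance = [8.7²·0.87 + 9.4²·0.78 + 16²·0.70] + 271.65 = 313.971 + 271.65 = 585.621.
Reliability = 585.621 / 691.7 = 0.847.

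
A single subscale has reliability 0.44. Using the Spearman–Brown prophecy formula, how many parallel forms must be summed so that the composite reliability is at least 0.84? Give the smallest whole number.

k ≥ ρ*(1−ρ₁)/(ρ₁(1−ρ*)) = 0.84·0.56 / (0.44·0.16) = 6.682.
Smallest integer k = 7.

7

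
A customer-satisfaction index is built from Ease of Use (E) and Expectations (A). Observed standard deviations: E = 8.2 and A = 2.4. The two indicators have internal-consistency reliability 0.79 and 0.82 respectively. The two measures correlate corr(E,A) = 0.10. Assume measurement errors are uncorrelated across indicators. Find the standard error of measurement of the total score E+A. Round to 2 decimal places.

Var(total) = 73 + 3.936 = 76.936.
True-score variance = 57.8428 + 3.936 = 61.7788, so reliability = 0.8030.
Error variance = 76.936 − 61.7788 = 15.1572; SEM = √15.1572 = 3.89.

3.89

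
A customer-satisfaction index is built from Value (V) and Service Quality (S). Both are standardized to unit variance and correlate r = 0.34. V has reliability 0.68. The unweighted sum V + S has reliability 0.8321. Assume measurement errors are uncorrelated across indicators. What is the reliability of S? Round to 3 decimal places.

Var(V+S) = 2 + 2·0.34 = 2.680.
True-score variance = ρ_V + ρ_S + 2·0.34, so 0.8321 = (0.68 + ρ_S + 0.68) / 2.680.
ρ_S = 0.8321·2.680 − 0.68 − 0.68 = 0.870.

0.870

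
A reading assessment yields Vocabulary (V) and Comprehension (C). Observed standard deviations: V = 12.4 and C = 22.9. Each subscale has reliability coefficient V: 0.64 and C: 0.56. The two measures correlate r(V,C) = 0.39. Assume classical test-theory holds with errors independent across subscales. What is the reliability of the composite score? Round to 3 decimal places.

0.682

Var(V+C) = 12.4² + 22.9² + 2·[12.4·22.9·0.39] = 678.17 + 221.489 = 899.659.
Because errors are independent across components, Cov(Tᵢ,Tⱼ) = Cov(Xᵢ,Xⱼ); the off-diagonal part of the true-score variance is the same as above.
True-score variance = [12.4²·0.64 + 22.9²·0.56] + 221.489 = 392.076 + 221.489 = 613.565.
Reliability = 613.565 / 899.659 = 0.682.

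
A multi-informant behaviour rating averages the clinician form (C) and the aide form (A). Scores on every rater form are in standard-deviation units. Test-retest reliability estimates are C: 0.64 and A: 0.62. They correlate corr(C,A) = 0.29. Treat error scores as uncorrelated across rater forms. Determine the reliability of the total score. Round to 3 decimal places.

0.713

Var(C+A) = 2 + 2·[0.29] = 2 + 0.58 = 2.58.
Under uncorrelated errors the observed covariances equal the true-score covariances, so only the own-variance terms attenuate.
True-score variance = [0.64 + 0.62] + 0.58 = 1.26 + 0.58 = 1.84.
Reliability = 1.84 / 2.58 = 0.713.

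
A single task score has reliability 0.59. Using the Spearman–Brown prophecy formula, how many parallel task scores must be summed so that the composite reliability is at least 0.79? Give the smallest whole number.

k ≥ ρ*(1−ρ₁)/(ρ₁(1−ρ*)) = 0.79·0.41 / (0.59·0.21) = 2.614.
Smallest integer k = 3.

3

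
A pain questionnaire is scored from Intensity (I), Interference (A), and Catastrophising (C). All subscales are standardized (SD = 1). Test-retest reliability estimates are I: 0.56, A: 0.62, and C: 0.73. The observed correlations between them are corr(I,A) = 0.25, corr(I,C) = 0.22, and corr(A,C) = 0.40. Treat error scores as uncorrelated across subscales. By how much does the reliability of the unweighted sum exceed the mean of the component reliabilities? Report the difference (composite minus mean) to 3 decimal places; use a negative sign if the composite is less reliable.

Var(sum) = 3 + 1.74 = 4.74; true-score variance = 1.91 + 1.74 = 3.65; composite reliability = 0.7700.
Mean component reliability = 0.6367.
Difference = 0.7700 − 0.6367 = 0.133.

0.133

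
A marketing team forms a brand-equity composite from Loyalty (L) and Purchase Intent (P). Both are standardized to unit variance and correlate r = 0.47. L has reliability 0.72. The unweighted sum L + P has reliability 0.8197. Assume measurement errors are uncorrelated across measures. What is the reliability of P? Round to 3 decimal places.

Var(L+P) = 2 + 2·0.47 = 2.940.
True-score variance = ρ_L + ρ_P + 2·0.47, so 0.8197 = (0.72 + ρ_P + 0.94) / 2.940.
ρ_P = 0.8197·2.940 − 0.72 − 0.94 = 0.750.

0.750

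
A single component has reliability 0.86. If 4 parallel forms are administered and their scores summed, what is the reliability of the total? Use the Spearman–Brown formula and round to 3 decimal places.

ρ_k = kρ / (1 + (k−1)ρ) = 4·0.86 / (1 + 3·0.86) = 3.440 / 3.580 = 0.961.

0.961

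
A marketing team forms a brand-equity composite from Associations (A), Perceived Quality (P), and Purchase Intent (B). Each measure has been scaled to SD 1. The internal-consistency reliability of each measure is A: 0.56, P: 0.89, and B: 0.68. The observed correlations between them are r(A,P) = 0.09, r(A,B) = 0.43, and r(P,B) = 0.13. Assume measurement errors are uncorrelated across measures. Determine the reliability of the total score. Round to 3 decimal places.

0.798

Var(A+P+B) = 3 + 2·[0.09 + 0.43 + 0.13] = 3 + 1.3 = 4.3.
With uncorrelated errors the cross-covariances are all true-score covariance, so they carry over unchanged; only the diagonal terms shrink to ρᵢσᵢ².
True-score variance = [0.56 + 0.89 + 0.68] + 1.3 = 2.13 + 1.3 = 3.43.
Reliability = 3.43 / 4.3 = 0.798.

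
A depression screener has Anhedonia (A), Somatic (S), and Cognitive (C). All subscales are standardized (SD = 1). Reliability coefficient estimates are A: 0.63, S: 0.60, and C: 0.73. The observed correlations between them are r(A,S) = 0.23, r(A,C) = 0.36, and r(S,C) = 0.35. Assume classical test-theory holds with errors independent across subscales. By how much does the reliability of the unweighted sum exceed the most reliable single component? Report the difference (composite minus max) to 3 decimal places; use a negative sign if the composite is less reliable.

Var(sum) = 3 + 1.88 = 4.88; true-score variance = 1.96 + 1.88 = 3.84; composite reliability = 0.7869.
Max component reliability = 0.7300.
Difference = 0.7869 − 0.7300 = 0.057.

0.057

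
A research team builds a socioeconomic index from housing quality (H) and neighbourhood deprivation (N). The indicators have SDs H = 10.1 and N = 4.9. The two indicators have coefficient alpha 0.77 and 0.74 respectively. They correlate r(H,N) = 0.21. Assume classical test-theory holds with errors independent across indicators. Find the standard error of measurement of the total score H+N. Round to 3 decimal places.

5.450

Var(total) = 126.02 + 20.7858 = 146.806.
True-score variance = 96.3151 + 20.7858 = 117.101, so reliability = 0.7977.
Error variance = 146.806 − 117.101 = 29.7049; SEM = √29.7049 = 5.450.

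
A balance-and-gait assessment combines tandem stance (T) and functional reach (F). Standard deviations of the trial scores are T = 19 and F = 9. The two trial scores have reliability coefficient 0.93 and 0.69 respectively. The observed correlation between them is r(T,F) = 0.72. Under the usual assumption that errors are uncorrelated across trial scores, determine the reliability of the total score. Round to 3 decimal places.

0.927

Var(T+F) = 19² + 9² + 2·[19·9·0.72] = 442 + 246.24 = 688.24.
Because errors are independent across components, Cov(Tᵢ,Tⱼ) = Cov(Xᵢ,Xⱼ); the off-diagonal part of the true-score variance is the same as above.
True-score variance = [19²·0.93 + 9²·0.69] + 246.24 = 391.62 + 246.24 = 637.86.
Reliability = 637.86 / 688.24 = 0.927.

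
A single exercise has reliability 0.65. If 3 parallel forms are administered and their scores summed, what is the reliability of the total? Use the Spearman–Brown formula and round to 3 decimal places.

0.848

ρ_k = kρ / (1 + (k−1)ρ) = 3·0.65 / (1 + 2·0.65) = 1.950 / 2.300 = 0.848.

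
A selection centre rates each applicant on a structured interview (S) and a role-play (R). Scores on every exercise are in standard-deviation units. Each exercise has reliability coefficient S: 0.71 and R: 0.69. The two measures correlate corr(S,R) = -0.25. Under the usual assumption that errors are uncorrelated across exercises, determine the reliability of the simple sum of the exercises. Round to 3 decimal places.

0.600

Var(S+R) = 2 + 2·[(-0.25)] = 2 − 0.5 = 1.5.
With uncorrelated errors the cross-covariances are all true-score covariance, so they carry over unchanged; only the diagonal terms shrink to ρᵢσᵢ².
True-score variance = [0.71 + 0.69] − 0.5 = 1.4 − 0.5 = 0.9.
Reliability = 0.9 / 1.5 = 0.600.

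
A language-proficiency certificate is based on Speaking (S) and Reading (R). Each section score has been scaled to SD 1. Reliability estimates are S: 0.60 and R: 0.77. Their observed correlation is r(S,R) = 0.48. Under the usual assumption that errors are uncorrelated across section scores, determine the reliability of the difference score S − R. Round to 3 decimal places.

0.394

Var(S−R) = 1 + 1 − 2·0.48 = 2 − 0.96 = 1.04.
With uncorrelated errors the cross-covariances are all true-score covariance, so they carry over unchanged; only the diagonal terms shrink to ρᵢσᵢ².
True-score variance = [0.60 + 0.77] − 0.96 = 1.37 − 0.96 = 0.41.
Reliability = 0.41 / 1.04 = 0.394.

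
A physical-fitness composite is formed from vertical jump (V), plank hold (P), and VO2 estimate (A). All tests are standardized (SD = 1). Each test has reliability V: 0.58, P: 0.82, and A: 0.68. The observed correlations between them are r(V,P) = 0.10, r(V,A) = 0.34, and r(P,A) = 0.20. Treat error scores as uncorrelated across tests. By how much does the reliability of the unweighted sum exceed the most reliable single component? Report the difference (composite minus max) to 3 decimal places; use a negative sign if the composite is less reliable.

-0.035

Var(sum) = 3 + 1.28 = 4.28; true-score variance = 2.08 + 1.28 = 3.36; composite reliability = 0.7850.
Max component reliability = 0.8200.
Difference = 0.7850 − 0.8200 = -0.035.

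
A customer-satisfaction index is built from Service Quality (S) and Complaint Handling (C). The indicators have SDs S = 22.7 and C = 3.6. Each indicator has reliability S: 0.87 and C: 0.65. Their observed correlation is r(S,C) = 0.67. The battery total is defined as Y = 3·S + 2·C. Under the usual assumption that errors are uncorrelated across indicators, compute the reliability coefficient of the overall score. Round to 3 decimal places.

0.884

Var(Y) = 3²·22.7² + 2²·3.6² + 2·[6·22.7·3.6·0.67] = 4689.45 + 657.029 = 5346.48.
Under uncorrelated errors the observed covariances equal the true-score covariances, so only the own-variance terms attenuate.
True-score variance = [3²·22.7²·0.87 + 2²·3.6²·0.65] + 657.029 = 4068.42 + 657.029 = 4725.45.
Reliability = 4725.45 / 5346.48 = 0.884.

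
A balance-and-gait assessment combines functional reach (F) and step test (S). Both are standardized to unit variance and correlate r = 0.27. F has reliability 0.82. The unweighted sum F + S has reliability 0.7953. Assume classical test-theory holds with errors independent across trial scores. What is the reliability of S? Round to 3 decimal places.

0.660

Var(F+S) = 2 + 2·0.27 = 2.540.
True-score variance = ρ_F + ρ_S + 2·0.27, so 0.7953 = (0.82 + ρ_S + 0.54) / 2.540.
ρ_S = 0.7953·2.540 − 0.82 − 0.54 = 0.660.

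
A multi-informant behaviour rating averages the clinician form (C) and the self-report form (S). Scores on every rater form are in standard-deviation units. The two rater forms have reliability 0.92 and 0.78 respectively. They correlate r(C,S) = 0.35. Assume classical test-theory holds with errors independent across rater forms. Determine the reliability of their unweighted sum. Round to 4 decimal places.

0.8889

Var(C+S) = 2 + 2·[0.35] = 2 + 0.7 = 2.7.
Under uncorrelated errors the observed covariances equal the true-score covariances, so only the own-variance terms attenuate.
True-score variance = [0.92 + 0.78] + 0.7 = 1.7 + 0.7 = 2.4.
Reliability = 2.4 / 2.7 = 0.8889.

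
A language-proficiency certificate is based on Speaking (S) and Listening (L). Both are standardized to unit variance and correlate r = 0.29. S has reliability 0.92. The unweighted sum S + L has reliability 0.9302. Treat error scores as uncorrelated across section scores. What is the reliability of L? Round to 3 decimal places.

Var(S+L) = 2 + 2·0.29 = 2.580.
True-score variance = ρ_S + ρ_L + 2·0.29, so 0.9302 = (0.92 + ρ_L + 0.58) / 2.580.
ρ_L = 0.9302·2.580 − 0.92 − 0.58 = 0.900.

0.900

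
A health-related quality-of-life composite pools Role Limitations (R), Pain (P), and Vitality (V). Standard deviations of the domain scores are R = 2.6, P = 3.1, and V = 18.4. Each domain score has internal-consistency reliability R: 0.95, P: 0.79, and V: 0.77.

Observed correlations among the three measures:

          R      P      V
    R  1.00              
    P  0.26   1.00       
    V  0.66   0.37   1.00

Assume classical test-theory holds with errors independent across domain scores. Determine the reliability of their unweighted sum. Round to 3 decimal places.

0.827

Var(R+P+V) = 2.6² + 3.1² + 18.4² + 2·[2.6·3.1·0.26 + 2.6·18.4·0.66 + 3.1·18.4·0.37] = 354.93 + 109.55 = 464.48.
With uncorrelated errors the cross-covariances are all true-score covariance, so they carry over unchanged; only the diagonal terms shrink to ρᵢσᵢ².
True-score variance = [2.6²·0.95 + 3.1²·0.79 + 18.4²·0.77] + 109.55 = 274.705 + 109.55 = 384.255.
Reliability = 384.255 / 464.48 = 0.827.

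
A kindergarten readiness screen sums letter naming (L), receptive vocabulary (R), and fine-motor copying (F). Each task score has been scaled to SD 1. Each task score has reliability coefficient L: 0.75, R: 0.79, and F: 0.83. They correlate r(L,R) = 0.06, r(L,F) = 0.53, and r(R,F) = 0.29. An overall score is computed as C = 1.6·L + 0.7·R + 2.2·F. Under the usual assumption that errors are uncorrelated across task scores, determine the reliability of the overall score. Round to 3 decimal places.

Var(C) = 1.6² + 0.7² + 2.2² + 2·[1.12·0.06 + 3.52·0.53 + 1.54·0.29] = 7.89 + 4.7588 = 12.6488.
Because errors are independent across components, Cov(Tᵢ,Tⱼ) = Cov(Xᵢ,Xⱼ); the off-diagonal part of the true-score variance is the same as above.
True-score variance = [1.6²·0.75 + 0.7²·0.79 + 2.2²·0.83] + 4.7588 = 6.3243 + 4.7588 = 11.0831.
Reliability = 11.0831 / 12.6488 = 0.876.

0.876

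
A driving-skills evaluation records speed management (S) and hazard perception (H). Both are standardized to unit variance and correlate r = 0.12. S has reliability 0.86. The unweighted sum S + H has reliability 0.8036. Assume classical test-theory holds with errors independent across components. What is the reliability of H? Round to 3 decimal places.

Var(S+H) = 2 + 2·0.12 = 2.240.
True-score variance = ρ_S + ρ_H + 2·0.12, so 0.8036 = (0.86 + ρ_H + 0.24) / 2.240.
ρ_H = 0.8036·2.240 − 0.86 − 0.24 = 0.700.

0.700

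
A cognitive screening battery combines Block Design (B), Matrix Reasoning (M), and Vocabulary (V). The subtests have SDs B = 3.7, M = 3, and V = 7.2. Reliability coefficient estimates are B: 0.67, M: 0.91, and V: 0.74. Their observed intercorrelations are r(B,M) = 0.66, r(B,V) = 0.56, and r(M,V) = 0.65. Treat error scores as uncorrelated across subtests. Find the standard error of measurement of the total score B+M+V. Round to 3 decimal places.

4.337

Var(total) = 74.53 + 72.5688 = 147.099.
True-score variance = 55.7239 + 72.5688 = 128.293, so reliability = 0.8722.
Error variance = 147.099 − 128.293 = 18.8061; SEM = √18.8061 = 4.337.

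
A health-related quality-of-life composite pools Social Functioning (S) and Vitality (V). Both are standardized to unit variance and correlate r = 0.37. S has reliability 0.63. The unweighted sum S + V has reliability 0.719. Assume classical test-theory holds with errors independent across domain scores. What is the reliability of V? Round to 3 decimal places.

0.600

Var(S+V) = 2 + 2·0.37 = 2.740.
True-score variance = ρ_S + ρ_V + 2·0.37, so 0.719 = (0.63 + ρ_V + 0.74) / 2.740.
ρ_V = 0.719·2.740 − 0.63 − 0.74 = 0.600.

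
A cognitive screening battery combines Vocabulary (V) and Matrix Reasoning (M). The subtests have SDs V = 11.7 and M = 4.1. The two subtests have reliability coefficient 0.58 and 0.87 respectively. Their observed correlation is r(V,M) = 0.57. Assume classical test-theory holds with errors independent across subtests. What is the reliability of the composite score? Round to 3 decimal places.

Var(V+M) = 11.7² + 4.1² + 2·[11.7·4.1·0.57] = 153.7 + 54.6858 = 208.386.
Because errors are independent across components, Cov(Tᵢ,Tⱼ) = Cov(Xᵢ,Xⱼ); the off-diagonal part of the true-score variance is the same as above.
True-score variance = [11.7²·0.58 + 4.1²·0.87] + 54.6858 = 94.0209 + 54.6858 = 148.707.
Reliability = 148.707 / 208.386 = 0.714.

0.714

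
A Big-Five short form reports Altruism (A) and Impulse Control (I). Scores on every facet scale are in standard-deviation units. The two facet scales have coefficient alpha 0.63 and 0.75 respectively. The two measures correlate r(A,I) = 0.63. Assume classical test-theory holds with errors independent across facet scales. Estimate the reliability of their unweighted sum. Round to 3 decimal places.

Var(A+I) = 2 + 2·[0.63] = 2 + 1.26 = 3.26.
Because errors are independent across components, Cov(Tᵢ,Tⱼ) = Cov(Xᵢ,Xⱼ); the off-diagonal part of the true-score variance is the same as above.
True-score variance = [0.63 + 0.75] + 1.26 = 1.38 + 1.26 = 2.64.
Reliability = 2.64 / 3.26 = 0.810.

0.810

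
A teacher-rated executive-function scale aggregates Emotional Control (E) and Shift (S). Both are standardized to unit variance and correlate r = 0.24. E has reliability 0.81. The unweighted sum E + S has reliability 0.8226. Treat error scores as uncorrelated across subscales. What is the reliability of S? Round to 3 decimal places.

Var(E+S) = 2 + 2·0.24 = 2.480.
True-score variance = ρ_E + ρ_S + 2·0.24, so 0.8226 = (0.81 + ρ_S + 0.48) / 2.480.
ρ_S = 0.8226·2.480 − 0.81 − 0.48 = 0.750.

0.750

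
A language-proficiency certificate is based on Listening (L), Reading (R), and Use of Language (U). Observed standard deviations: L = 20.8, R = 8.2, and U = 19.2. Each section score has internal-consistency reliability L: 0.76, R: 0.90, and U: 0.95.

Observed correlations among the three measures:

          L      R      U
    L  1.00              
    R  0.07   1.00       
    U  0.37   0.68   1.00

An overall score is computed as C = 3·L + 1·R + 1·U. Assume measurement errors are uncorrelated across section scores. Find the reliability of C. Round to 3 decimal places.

0.826

Var(C) = 3²·20.8² + 8.2² + 19.2² + 2·[3·20.8·8.2·0.07 + 3·20.8·19.2·0.37 + 8.2·19.2·0.68] = 4329.64 + 1172.33 = 5501.97.
With uncorrelated errors the cross-covariances are all true-score covariance, so they carry over unchanged; only the diagonal terms shrink to ρᵢσᵢ².
True-score variance = [3²·20.8²·0.76 + 8.2²·0.90 + 19.2²·0.95] + 1172.33 = 3369.98 + 1172.33 = 4542.31.
Reliability = 4542.31 / 5501.97 = 0.826.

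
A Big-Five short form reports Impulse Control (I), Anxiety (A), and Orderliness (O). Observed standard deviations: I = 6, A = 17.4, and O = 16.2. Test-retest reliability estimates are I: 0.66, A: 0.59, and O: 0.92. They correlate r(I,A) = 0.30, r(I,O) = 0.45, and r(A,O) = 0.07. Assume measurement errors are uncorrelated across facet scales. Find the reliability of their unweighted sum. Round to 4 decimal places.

0.8010

Var(I+A+O) = 6² + 17.4² + 16.2² + 2·[6·17.4·0.30 + 6·16.2·0.45 + 17.4·16.2·0.07] = 601.2 + 189.583 = 790.783.
Under uncorrelated errors the observed covariances equal the true-score covariances, so only the own-variance terms attenuate.
True-score variance = [6²·0.66 + 17.4²·0.59 + 16.2²·0.92] + 189.583 = 443.833 + 189.583 = 633.416.
Reliability = 633.416 / 790.783 = 0.8010.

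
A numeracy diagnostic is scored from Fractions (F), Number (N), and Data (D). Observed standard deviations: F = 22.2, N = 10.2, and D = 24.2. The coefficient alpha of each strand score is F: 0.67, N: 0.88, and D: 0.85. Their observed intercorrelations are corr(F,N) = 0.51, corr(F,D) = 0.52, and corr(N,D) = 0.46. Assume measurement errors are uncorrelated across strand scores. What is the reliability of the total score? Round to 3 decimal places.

0.880

Var(F+N+D) = 22.2² + 10.2² + 24.2² + 2·[22.2·10.2·0.51 + 22.2·24.2·0.52 + 10.2·24.2·0.46] = 1182.52 + 1016.79 = 2199.31.
Because errors are independent across components, Cov(Tᵢ,Tⱼ) = Cov(Xᵢ,Xⱼ); the off-diagonal part of the true-score variance is the same as above.
True-score variance = [22.2²·0.67 + 10.2²·0.88 + 24.2²·0.85] + 1016.79 = 919.552 + 1016.79 = 1936.34.
Reliability = 1936.34 / 2199.31 = 0.880.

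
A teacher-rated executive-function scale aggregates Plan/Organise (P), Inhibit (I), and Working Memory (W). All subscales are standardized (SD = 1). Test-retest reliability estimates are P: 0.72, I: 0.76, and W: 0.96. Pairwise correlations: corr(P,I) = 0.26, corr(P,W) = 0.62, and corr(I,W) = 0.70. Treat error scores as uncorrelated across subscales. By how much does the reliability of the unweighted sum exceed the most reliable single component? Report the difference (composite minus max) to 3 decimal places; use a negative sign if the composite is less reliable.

-0.051

Var(sum) = 3 + 3.16 = 6.16; true-score variance = 2.44 + 3.16 = 5.6; composite reliability = 0.9091.
Max component reliability = 0.9600.
Difference = 0.9091 − 0.9600 = -0.051.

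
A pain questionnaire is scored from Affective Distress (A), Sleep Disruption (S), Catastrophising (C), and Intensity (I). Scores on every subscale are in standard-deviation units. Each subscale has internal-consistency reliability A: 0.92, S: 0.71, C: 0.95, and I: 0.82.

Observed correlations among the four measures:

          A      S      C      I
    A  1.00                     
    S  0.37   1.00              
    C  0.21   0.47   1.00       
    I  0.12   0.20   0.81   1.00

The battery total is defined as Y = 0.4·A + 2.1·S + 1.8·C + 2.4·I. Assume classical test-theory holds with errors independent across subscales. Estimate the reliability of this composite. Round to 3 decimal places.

0.909

Var(Y) = 0.4² + 2.1² + 1.8² + 2.4² + 2·[0.84·0.37 + 0.72·0.21 + 0.96·0.12 + 3.78·0.47 + 5.04·0.20 + 4.32·0.81] = 13.57 + 13.722 = 27.292.
With uncorrelated errors the cross-covariances are all true-score covariance, so they carry over unchanged; only the diagonal terms shrink to ρᵢσᵢ².
True-score variance = [0.4²·0.92 + 2.1²·0.71 + 1.8²·0.95 + 2.4²·0.82] + 13.722 = 11.0795 + 13.722 = 24.8015.
Reliability = 24.8015 / 27.292 = 0.909.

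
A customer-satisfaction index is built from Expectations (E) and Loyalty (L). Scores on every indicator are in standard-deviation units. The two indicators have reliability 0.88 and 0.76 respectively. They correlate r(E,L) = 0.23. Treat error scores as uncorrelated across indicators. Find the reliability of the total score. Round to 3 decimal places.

0.854

Var(E+L) = 2 + 2·[0.23] = 2 + 0.46 = 2.46.
Under uncorrelated errors the observed covariances equal the true-score covariances, so only the own-variance terms attenuate.
True-score variance = [0.88 + 0.76] + 0.46 = 1.64 + 0.46 = 2.1.
Reliability = 2.1 / 2.46 = 0.854.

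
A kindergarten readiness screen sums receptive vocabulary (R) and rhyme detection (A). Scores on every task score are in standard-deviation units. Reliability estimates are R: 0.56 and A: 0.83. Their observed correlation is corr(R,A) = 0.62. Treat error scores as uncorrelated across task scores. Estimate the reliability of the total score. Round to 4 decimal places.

0.8117

Var(R+A) = 2 + 2·[0.62] = 2 + 1.24 = 3.24.
Under uncorrelated errors the observed covariances equal the true-score covariances, so only the own-variance terms attenuate.
True-score variance = [0.56 + 0.83] + 1.24 = 1.39 + 1.24 = 2.63.
Reliability = 2.63 / 3.24 = 0.8117.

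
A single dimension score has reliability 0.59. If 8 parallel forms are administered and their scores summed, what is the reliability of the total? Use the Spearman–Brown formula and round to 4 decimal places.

0.9201

ρ_k = kρ / (1 + (k−1)ρ) = 8·0.59 / (1 + 7·0.59) = 4.720 / 5.130 = 0.9201.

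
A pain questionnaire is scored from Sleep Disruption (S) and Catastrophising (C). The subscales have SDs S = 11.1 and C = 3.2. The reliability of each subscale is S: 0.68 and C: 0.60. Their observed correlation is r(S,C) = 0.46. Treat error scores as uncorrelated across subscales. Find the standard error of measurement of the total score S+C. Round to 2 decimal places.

6.60

Var(total) = 133.45 + 32.6784 = 166.128.
True-score variance = 89.9268 + 32.6784 = 122.605, so reliability = 0.7380.
Error variance = 166.128 − 122.605 = 43.5232; SEM = √43.5232 = 6.60.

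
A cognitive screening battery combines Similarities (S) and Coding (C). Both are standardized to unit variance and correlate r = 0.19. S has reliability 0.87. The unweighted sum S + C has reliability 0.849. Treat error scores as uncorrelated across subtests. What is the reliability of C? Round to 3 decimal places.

Var(S+C) = 2 + 2·0.19 = 2.380.
True-score variance = ρ_S + ρ_C + 2·0.19, so 0.849 = (0.87 + ρ_C + 0.38) / 2.380.
ρ_C = 0.849·2.380 − 0.87 − 0.38 = 0.771.

0.771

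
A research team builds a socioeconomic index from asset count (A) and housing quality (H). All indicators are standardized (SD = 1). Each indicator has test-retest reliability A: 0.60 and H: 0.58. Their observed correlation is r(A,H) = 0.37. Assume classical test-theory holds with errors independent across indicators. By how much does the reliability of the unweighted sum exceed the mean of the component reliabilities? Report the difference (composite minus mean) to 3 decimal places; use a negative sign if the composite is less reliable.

Var(sum) = 2 + 0.74 = 2.74; true-score variance = 1.18 + 0.74 = 1.92; composite reliability = 0.7007.
Mean component reliability = 0.5900.
Difference = 0.7007 − 0.5900 = 0.111.

0.111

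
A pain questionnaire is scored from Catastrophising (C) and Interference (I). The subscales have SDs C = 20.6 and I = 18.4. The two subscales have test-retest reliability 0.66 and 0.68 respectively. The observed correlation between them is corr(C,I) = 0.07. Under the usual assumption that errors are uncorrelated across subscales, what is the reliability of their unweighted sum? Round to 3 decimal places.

Var(C+I) = 20.6² + 18.4² + 2·[20.6·18.4·0.07] = 762.92 + 53.0656 = 815.986.
Under uncorrelated errors the observed covariances equal the true-score covariances, so only the own-variance terms attenuate.
True-score variance = [20.6²·0.66 + 18.4²·0.68] + 53.0656 = 510.298 + 53.0656 = 563.364.
Reliability = 563.364 / 815.986 = 0.690.

0.690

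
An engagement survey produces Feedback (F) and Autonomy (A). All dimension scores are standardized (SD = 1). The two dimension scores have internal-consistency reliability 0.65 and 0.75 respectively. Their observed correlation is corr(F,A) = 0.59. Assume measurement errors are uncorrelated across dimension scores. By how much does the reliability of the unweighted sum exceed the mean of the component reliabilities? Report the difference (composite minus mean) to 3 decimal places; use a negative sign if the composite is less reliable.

0.111

Var(sum) = 2 + 1.18 = 3.18; true-score variance = 1.4 + 1.18 = 2.58; composite reliability = 0.8113.
Mean component reliability = 0.7000.
Difference = 0.8113 − 0.7000 = 0.111.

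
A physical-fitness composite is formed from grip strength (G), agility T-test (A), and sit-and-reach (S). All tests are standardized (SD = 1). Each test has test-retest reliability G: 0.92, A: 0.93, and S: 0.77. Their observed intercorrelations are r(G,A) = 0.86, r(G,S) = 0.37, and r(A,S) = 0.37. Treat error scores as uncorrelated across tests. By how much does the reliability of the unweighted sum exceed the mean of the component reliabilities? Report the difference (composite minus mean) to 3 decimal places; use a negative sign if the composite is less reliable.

0.065

Var(sum) = 3 + 3.2 = 6.2; true-score variance = 2.62 + 3.2 = 5.82; composite reliability = 0.9387.
Mean component reliability = 0.8733.
Difference = 0.9387 − 0.8733 = 0.065.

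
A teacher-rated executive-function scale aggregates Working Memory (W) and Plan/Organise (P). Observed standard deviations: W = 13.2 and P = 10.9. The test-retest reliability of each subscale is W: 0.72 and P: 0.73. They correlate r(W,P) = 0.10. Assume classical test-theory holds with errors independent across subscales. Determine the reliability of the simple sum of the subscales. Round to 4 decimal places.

0.7487

Var(W+P) = 13.2² + 10.9² + 2·[13.2·10.9·0.10] = 293.05 + 28.776 = 321.826.
With uncorrelated errors the cross-covariances are all true-score covariance, so they carry over unchanged; only the diagonal terms shrink to ρᵢσᵢ².
True-score variance = [13.2²·0.72 + 10.9²·0.73] + 28.776 = 212.184 + 28.776 = 240.96.
Reliability = 240.96 / 321.826 = 0.7487.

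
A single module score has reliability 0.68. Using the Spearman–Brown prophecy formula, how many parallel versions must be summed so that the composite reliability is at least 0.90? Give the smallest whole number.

5

k ≥ ρ*(1−ρ₁)/(ρ₁(1−ρ*)) = 0.90·0.32 / (0.68·0.10) = 4.235.
Smallest integer k = 5.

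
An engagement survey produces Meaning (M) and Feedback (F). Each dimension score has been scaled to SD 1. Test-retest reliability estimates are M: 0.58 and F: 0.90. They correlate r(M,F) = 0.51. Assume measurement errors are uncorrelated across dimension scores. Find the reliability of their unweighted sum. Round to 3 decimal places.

0.828

Var(M+F) = 2 + 2·[0.51] = 2 + 1.02 = 3.02.
Under uncorrelated errors the observed covariances equal the true-score covariances, so only the own-variance terms attenuate.
True-score variance = [0.58 + 0.90] + 1.02 = 1.48 + 1.02 = 2.5.
Reliability = 2.5 / 3.02 = 0.828.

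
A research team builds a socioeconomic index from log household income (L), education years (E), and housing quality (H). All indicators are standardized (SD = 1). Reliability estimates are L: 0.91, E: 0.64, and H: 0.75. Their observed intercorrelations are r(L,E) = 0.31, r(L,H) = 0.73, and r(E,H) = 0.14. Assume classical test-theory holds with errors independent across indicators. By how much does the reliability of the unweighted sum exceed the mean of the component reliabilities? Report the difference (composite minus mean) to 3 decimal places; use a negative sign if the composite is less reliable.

Var(sum) = 3 + 2.36 = 5.36; true-score variance = 2.3 + 2.36 = 4.66; composite reliability = 0.8694.
Mean component reliability = 0.7667.
Difference = 0.8694 − 0.7667 = 0.103.

0.103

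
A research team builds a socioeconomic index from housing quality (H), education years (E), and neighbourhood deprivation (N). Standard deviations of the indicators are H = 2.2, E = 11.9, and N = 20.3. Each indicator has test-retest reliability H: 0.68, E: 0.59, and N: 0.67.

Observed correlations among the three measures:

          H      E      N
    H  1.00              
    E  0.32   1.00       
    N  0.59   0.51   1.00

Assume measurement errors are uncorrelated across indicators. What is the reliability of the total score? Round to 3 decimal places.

0.776

Var(H+E+N) = 2.2² + 11.9² + 20.3² + 2·[2.2·11.9·0.32 + 2.2·20.3·0.59 + 11.9·20.3·0.51] = 558.54 + 315.855 = 874.395.
Because errors are independent across components, Cov(Tᵢ,Tⱼ) = Cov(Xᵢ,Xⱼ); the off-diagonal part of the true-score variance is the same as above.
True-score variance = [2.2²·0.68 + 11.9²·0.59 + 20.3²·0.67] + 315.855 = 362.941 + 315.855 = 678.797.
Reliability = 678.797 / 874.395 = 0.776.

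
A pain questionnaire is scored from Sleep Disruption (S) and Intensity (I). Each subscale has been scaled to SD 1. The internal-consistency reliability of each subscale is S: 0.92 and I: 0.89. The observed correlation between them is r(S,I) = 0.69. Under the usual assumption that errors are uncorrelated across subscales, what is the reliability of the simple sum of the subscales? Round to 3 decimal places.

Var(S+I) = 2 + 2·[0.69] = 2 + 1.38 = 3.38.
Because errors are independent across components, Cov(Tᵢ,Tⱼ) = Cov(Xᵢ,Xⱼ); the off-diagonal part of the true-score variance is the same as above.
True-score variance = [0.92 + 0.89] + 1.38 = 1.81 + 1.38 = 3.19.
Reliability = 3.19 / 3.38 = 0.944.

0.944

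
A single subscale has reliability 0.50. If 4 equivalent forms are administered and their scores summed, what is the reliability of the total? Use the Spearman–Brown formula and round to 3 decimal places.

ρ_k = kρ / (1 + (k−1)ρ) = 4·0.50 / (1 + 3·0.50) = 2.000 / 2.500 = 0.800.

0.800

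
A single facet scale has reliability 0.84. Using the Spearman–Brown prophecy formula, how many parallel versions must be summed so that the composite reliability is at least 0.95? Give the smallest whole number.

k ≥ ρ*(1−ρ₁)/(ρ₁(1−ρ*)) = 0.95·0.16 / (0.84·0.05) = 3.619.
Smallest integer k = 4.

4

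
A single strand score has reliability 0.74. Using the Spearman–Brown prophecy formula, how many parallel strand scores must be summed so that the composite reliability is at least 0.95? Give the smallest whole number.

7

k ≥ ρ*(1−ρ₁)/(ρ₁(1−ρ*)) = 0.95·0.26 / (0.74·0.05) = 6.676.
Smallest integer k = 7.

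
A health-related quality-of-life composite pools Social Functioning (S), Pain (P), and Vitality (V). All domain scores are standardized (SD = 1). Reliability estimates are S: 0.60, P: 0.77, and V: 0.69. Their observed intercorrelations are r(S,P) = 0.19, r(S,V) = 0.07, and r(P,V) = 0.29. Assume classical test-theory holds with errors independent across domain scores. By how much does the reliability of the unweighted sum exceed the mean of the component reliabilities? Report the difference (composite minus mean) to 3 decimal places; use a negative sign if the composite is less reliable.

0.084

Var(sum) = 3 + 1.1 = 4.1; true-score variance = 2.06 + 1.1 = 3.16; composite reliability = 0.7707.
Mean component reliability = 0.6867.
Difference = 0.7707 − 0.6867 = 0.084.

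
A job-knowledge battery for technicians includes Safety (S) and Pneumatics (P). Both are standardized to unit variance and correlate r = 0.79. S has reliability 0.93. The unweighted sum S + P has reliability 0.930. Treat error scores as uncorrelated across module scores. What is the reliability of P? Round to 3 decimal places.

Var(S+P) = 2 + 2·0.79 = 3.580.
True-score variance = ρ_S + ρ_P + 2·0.79, so 0.930 = (0.93 + ρ_P + 1.58) / 3.580.
ρ_P = 0.930·3.580 − 0.93 − 1.58 = 0.819.

0.819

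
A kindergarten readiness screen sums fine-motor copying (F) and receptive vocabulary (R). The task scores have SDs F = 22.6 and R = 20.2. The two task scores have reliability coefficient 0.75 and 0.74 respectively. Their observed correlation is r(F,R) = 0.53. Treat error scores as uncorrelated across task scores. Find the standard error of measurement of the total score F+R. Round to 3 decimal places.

15.290

Var(total) = 918.8 + 483.911 = 1402.71.
True-score variance = 685.02 + 483.911 = 1168.93, so reliability = 0.8333.
Error variance = 1402.71 − 1168.93 = 233.78; SEM = √233.78 = 15.290.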